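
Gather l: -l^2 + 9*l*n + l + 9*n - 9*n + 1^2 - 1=-l^2 + l*(9*n + 1)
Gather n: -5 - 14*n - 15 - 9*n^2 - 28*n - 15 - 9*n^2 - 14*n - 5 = -18*n^2 - 56*n - 40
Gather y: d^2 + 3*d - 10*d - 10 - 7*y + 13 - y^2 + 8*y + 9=d^2 - 7*d - y^2 + y + 12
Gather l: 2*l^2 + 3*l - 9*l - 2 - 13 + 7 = 2*l^2 - 6*l - 8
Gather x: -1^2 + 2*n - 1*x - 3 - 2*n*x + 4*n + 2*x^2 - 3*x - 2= 6*n + 2*x^2 + x*(-2*n - 4) - 6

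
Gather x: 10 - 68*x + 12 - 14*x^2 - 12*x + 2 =-14*x^2 - 80*x + 24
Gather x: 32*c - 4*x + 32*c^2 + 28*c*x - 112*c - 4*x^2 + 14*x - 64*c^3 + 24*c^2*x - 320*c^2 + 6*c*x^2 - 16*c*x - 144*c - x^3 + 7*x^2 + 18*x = -64*c^3 - 288*c^2 - 224*c - x^3 + x^2*(6*c + 3) + x*(24*c^2 + 12*c + 28)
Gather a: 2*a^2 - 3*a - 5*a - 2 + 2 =2*a^2 - 8*a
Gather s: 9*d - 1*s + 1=9*d - s + 1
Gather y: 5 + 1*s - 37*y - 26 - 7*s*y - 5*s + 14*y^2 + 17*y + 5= -4*s + 14*y^2 + y*(-7*s - 20) - 16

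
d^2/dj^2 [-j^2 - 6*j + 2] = -2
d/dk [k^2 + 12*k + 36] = 2*k + 12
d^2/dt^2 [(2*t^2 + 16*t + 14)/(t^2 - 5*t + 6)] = 4*(13*t^3 + 3*t^2 - 249*t + 409)/(t^6 - 15*t^5 + 93*t^4 - 305*t^3 + 558*t^2 - 540*t + 216)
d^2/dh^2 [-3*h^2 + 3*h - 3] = -6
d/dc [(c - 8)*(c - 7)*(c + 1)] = 3*c^2 - 28*c + 41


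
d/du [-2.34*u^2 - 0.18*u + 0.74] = -4.68*u - 0.18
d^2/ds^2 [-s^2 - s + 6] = -2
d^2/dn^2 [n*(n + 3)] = 2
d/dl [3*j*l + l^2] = 3*j + 2*l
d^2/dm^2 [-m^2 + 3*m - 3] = -2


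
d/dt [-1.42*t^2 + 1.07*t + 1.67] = 1.07 - 2.84*t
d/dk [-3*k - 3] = -3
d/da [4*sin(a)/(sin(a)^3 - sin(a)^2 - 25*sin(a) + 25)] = 4*(-2*sin(a)^3 + sin(a)^2 + 25)*cos(a)/(sin(a)^3 - sin(a)^2 - 25*sin(a) + 25)^2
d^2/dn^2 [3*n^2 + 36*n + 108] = 6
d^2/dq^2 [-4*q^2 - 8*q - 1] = -8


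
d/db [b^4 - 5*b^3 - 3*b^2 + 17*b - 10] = 4*b^3 - 15*b^2 - 6*b + 17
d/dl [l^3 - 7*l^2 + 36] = l*(3*l - 14)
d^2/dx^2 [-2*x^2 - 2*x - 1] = -4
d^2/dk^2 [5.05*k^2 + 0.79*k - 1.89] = 10.1000000000000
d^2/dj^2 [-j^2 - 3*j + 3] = -2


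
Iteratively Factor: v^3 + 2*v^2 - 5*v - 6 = (v + 1)*(v^2 + v - 6) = (v - 2)*(v + 1)*(v + 3)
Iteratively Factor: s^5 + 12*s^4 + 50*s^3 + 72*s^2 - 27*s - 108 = (s - 1)*(s^4 + 13*s^3 + 63*s^2 + 135*s + 108) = (s - 1)*(s + 4)*(s^3 + 9*s^2 + 27*s + 27) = (s - 1)*(s + 3)*(s + 4)*(s^2 + 6*s + 9) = (s - 1)*(s + 3)^2*(s + 4)*(s + 3)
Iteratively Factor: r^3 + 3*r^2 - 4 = (r + 2)*(r^2 + r - 2) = (r - 1)*(r + 2)*(r + 2)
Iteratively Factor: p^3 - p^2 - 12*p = (p - 4)*(p^2 + 3*p) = p*(p - 4)*(p + 3)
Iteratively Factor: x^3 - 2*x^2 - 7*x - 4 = (x - 4)*(x^2 + 2*x + 1) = (x - 4)*(x + 1)*(x + 1)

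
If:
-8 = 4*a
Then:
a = -2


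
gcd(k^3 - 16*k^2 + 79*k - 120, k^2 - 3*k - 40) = k - 8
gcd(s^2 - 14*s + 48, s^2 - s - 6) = 1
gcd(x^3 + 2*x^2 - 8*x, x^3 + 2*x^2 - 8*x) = x^3 + 2*x^2 - 8*x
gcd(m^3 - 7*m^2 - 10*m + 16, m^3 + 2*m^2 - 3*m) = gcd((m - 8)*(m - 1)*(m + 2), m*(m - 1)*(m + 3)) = m - 1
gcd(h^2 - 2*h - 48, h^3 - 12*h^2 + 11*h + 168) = h - 8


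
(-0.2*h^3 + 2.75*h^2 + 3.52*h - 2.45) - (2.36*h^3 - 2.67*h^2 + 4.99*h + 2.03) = -2.56*h^3 + 5.42*h^2 - 1.47*h - 4.48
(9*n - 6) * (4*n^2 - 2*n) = 36*n^3 - 42*n^2 + 12*n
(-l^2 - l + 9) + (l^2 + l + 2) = 11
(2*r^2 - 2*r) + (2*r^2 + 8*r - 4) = 4*r^2 + 6*r - 4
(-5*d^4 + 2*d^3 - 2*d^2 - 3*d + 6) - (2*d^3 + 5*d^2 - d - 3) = -5*d^4 - 7*d^2 - 2*d + 9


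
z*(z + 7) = z^2 + 7*z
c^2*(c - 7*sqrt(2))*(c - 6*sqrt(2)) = c^4 - 13*sqrt(2)*c^3 + 84*c^2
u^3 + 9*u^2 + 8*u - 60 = (u - 2)*(u + 5)*(u + 6)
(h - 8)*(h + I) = h^2 - 8*h + I*h - 8*I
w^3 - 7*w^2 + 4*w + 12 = (w - 6)*(w - 2)*(w + 1)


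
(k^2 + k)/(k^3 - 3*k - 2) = k/(k^2 - k - 2)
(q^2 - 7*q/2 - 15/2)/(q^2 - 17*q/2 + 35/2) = (2*q + 3)/(2*q - 7)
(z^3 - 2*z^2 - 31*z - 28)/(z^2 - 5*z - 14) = (z^2 + 5*z + 4)/(z + 2)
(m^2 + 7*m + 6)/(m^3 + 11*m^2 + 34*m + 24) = 1/(m + 4)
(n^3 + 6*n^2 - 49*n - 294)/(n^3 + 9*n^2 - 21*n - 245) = (n^2 - n - 42)/(n^2 + 2*n - 35)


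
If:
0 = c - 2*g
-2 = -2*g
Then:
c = 2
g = 1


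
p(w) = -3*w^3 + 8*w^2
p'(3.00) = -33.00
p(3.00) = -9.00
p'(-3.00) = -129.00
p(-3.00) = 153.00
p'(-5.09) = -314.61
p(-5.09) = 602.88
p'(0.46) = 5.46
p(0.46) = 1.40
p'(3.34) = -46.96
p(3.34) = -22.53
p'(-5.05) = -310.32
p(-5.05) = 590.38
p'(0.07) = 1.08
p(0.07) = 0.04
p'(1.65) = 1.90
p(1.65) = 8.30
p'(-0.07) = -1.16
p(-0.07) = 0.04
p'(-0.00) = 0.00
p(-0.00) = 0.00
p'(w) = -9*w^2 + 16*w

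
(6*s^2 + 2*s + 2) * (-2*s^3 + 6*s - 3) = -12*s^5 - 4*s^4 + 32*s^3 - 6*s^2 + 6*s - 6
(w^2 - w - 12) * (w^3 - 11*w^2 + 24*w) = w^5 - 12*w^4 + 23*w^3 + 108*w^2 - 288*w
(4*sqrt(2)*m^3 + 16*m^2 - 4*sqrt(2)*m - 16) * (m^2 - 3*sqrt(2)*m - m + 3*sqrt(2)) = 4*sqrt(2)*m^5 - 8*m^4 - 4*sqrt(2)*m^4 - 52*sqrt(2)*m^3 + 8*m^3 + 8*m^2 + 52*sqrt(2)*m^2 - 8*m + 48*sqrt(2)*m - 48*sqrt(2)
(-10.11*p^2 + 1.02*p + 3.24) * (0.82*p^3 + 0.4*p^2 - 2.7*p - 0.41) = -8.2902*p^5 - 3.2076*p^4 + 30.3618*p^3 + 2.6871*p^2 - 9.1662*p - 1.3284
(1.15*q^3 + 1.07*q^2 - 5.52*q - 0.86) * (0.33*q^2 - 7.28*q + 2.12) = 0.3795*q^5 - 8.0189*q^4 - 7.1732*q^3 + 42.1702*q^2 - 5.4416*q - 1.8232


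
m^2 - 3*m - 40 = (m - 8)*(m + 5)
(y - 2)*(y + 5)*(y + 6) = y^3 + 9*y^2 + 8*y - 60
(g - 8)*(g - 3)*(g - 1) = g^3 - 12*g^2 + 35*g - 24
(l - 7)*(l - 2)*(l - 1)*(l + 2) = l^4 - 8*l^3 + 3*l^2 + 32*l - 28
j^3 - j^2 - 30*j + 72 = (j - 4)*(j - 3)*(j + 6)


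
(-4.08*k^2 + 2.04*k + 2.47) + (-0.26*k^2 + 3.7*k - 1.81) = -4.34*k^2 + 5.74*k + 0.66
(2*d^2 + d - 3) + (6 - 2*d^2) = d + 3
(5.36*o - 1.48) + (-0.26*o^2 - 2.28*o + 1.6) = -0.26*o^2 + 3.08*o + 0.12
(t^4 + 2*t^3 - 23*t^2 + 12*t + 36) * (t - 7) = t^5 - 5*t^4 - 37*t^3 + 173*t^2 - 48*t - 252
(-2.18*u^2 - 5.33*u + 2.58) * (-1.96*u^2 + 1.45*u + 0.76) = 4.2728*u^4 + 7.2858*u^3 - 14.4421*u^2 - 0.3098*u + 1.9608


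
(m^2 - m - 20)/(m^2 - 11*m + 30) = (m + 4)/(m - 6)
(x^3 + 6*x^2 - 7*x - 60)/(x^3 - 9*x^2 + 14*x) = (x^3 + 6*x^2 - 7*x - 60)/(x*(x^2 - 9*x + 14))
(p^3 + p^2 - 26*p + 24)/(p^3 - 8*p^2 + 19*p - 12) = (p + 6)/(p - 3)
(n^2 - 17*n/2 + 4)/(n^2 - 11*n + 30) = (n^2 - 17*n/2 + 4)/(n^2 - 11*n + 30)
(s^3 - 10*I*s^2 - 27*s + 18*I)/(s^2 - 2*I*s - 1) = (s^2 - 9*I*s - 18)/(s - I)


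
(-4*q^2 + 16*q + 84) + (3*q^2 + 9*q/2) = -q^2 + 41*q/2 + 84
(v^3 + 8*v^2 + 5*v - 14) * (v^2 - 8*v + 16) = v^5 - 43*v^3 + 74*v^2 + 192*v - 224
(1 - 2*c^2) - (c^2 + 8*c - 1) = -3*c^2 - 8*c + 2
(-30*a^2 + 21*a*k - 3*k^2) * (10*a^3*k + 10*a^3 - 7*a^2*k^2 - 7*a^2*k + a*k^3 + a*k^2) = -300*a^5*k - 300*a^5 + 420*a^4*k^2 + 420*a^4*k - 207*a^3*k^3 - 207*a^3*k^2 + 42*a^2*k^4 + 42*a^2*k^3 - 3*a*k^5 - 3*a*k^4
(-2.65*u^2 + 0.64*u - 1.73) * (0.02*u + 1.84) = -0.053*u^3 - 4.8632*u^2 + 1.143*u - 3.1832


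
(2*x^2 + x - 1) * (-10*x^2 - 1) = -20*x^4 - 10*x^3 + 8*x^2 - x + 1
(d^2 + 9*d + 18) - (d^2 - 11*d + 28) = 20*d - 10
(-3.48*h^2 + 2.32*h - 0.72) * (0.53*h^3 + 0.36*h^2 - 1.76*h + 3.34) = -1.8444*h^5 - 0.0231999999999999*h^4 + 6.5784*h^3 - 15.9656*h^2 + 9.016*h - 2.4048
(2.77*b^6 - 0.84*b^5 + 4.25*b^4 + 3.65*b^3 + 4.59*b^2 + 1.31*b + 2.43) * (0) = 0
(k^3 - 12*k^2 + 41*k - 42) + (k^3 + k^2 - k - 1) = 2*k^3 - 11*k^2 + 40*k - 43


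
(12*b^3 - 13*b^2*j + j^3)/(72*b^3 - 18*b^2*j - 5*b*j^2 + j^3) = (b - j)/(6*b - j)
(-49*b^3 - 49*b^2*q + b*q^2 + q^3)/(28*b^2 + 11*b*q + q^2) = (-7*b^2 - 6*b*q + q^2)/(4*b + q)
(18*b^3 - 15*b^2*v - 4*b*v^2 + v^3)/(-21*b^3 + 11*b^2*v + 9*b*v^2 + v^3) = (-6*b + v)/(7*b + v)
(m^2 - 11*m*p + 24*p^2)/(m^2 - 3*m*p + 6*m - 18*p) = (m - 8*p)/(m + 6)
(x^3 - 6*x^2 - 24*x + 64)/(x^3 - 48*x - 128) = (x - 2)/(x + 4)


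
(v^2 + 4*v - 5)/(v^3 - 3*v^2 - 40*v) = (v - 1)/(v*(v - 8))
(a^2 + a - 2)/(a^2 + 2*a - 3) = (a + 2)/(a + 3)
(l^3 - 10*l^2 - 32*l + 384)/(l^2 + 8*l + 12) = (l^2 - 16*l + 64)/(l + 2)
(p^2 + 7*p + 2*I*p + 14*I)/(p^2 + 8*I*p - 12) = (p + 7)/(p + 6*I)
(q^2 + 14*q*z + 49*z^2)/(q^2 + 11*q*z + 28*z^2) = (q + 7*z)/(q + 4*z)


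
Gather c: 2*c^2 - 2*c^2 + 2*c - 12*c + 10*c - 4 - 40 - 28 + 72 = 0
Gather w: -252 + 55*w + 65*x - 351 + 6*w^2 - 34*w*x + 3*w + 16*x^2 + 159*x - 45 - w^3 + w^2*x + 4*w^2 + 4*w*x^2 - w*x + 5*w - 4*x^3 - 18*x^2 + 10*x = -w^3 + w^2*(x + 10) + w*(4*x^2 - 35*x + 63) - 4*x^3 - 2*x^2 + 234*x - 648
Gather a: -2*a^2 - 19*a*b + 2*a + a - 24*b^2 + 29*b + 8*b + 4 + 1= -2*a^2 + a*(3 - 19*b) - 24*b^2 + 37*b + 5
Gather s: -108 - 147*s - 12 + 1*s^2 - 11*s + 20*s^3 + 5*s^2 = 20*s^3 + 6*s^2 - 158*s - 120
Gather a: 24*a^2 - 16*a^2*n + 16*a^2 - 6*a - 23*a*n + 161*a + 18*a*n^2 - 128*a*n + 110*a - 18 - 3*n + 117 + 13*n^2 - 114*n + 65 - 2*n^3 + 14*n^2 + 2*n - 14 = a^2*(40 - 16*n) + a*(18*n^2 - 151*n + 265) - 2*n^3 + 27*n^2 - 115*n + 150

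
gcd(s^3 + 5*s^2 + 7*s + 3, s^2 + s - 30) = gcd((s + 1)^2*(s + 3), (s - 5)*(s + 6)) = 1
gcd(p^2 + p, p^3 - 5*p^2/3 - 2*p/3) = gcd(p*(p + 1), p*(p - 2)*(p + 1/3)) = p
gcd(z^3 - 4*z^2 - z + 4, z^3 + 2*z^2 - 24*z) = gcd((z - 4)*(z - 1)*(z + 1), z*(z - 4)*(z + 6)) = z - 4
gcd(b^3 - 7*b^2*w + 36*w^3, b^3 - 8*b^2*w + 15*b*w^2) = -b + 3*w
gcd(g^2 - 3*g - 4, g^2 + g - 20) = g - 4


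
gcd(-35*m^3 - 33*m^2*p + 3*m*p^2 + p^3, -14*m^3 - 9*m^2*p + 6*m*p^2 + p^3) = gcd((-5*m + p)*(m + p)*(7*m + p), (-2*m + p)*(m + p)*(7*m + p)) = 7*m^2 + 8*m*p + p^2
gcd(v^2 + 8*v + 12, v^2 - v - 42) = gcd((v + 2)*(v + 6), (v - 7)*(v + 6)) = v + 6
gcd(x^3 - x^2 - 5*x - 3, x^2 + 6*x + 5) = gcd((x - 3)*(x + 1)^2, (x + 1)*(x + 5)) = x + 1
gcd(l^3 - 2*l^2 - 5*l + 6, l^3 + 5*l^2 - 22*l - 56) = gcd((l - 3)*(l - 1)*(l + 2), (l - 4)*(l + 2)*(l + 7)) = l + 2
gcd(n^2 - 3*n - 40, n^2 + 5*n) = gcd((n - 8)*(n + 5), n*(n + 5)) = n + 5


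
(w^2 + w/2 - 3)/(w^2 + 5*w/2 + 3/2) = (2*w^2 + w - 6)/(2*w^2 + 5*w + 3)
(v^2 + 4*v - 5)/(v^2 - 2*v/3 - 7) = 3*(-v^2 - 4*v + 5)/(-3*v^2 + 2*v + 21)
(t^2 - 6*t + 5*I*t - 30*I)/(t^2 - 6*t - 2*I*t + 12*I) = (t + 5*I)/(t - 2*I)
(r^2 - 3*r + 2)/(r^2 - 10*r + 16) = (r - 1)/(r - 8)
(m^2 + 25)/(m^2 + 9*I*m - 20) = (m - 5*I)/(m + 4*I)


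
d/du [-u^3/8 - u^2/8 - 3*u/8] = -3*u^2/8 - u/4 - 3/8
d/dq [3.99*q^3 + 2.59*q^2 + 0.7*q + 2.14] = 11.97*q^2 + 5.18*q + 0.7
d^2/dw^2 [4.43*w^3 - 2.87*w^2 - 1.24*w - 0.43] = 26.58*w - 5.74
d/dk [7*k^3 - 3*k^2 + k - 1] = 21*k^2 - 6*k + 1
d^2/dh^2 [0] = 0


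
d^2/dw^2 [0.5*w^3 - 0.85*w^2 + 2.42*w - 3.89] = 3.0*w - 1.7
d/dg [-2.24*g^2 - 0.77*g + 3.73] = -4.48*g - 0.77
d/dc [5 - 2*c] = -2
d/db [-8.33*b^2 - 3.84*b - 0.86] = -16.66*b - 3.84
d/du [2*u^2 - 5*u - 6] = 4*u - 5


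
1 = 1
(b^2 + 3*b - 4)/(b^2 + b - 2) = (b + 4)/(b + 2)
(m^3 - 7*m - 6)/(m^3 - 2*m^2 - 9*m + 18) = (m^2 + 3*m + 2)/(m^2 + m - 6)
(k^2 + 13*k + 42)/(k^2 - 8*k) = (k^2 + 13*k + 42)/(k*(k - 8))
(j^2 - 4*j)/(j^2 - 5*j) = (j - 4)/(j - 5)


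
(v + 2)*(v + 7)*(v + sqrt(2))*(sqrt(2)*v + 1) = sqrt(2)*v^4 + 3*v^3 + 9*sqrt(2)*v^3 + 15*sqrt(2)*v^2 + 27*v^2 + 9*sqrt(2)*v + 42*v + 14*sqrt(2)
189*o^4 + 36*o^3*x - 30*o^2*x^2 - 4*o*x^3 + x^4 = (-7*o + x)*(-3*o + x)*(3*o + x)^2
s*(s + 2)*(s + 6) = s^3 + 8*s^2 + 12*s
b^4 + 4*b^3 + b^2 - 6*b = b*(b - 1)*(b + 2)*(b + 3)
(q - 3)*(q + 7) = q^2 + 4*q - 21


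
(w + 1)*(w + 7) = w^2 + 8*w + 7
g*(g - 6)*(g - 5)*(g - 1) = g^4 - 12*g^3 + 41*g^2 - 30*g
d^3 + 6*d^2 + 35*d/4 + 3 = (d + 1/2)*(d + 3/2)*(d + 4)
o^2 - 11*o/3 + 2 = (o - 3)*(o - 2/3)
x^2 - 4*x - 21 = (x - 7)*(x + 3)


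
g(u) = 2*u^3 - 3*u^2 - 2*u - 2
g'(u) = 6*u^2 - 6*u - 2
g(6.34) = 374.41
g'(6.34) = 201.13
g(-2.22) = -34.23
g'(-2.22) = 40.89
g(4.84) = 144.80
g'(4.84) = 109.51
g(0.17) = -2.42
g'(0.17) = -2.85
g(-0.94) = -4.43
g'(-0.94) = 8.94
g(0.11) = -2.25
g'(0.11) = -2.59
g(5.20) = 187.70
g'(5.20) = 129.04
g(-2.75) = -60.78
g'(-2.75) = 59.88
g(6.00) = 310.00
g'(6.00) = 178.00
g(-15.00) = -7397.00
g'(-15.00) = 1438.00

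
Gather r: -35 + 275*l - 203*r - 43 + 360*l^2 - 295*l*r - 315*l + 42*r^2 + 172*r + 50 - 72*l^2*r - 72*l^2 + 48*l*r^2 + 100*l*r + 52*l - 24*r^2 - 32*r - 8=288*l^2 + 12*l + r^2*(48*l + 18) + r*(-72*l^2 - 195*l - 63) - 36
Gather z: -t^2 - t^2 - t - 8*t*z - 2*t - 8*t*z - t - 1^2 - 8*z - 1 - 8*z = -2*t^2 - 4*t + z*(-16*t - 16) - 2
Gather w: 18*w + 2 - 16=18*w - 14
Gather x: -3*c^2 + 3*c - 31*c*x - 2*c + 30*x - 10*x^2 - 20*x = -3*c^2 + c - 10*x^2 + x*(10 - 31*c)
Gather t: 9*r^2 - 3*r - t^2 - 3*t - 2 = 9*r^2 - 3*r - t^2 - 3*t - 2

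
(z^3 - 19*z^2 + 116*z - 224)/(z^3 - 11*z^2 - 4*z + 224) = (z - 4)/(z + 4)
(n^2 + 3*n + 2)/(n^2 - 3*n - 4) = (n + 2)/(n - 4)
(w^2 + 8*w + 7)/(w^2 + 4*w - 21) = (w + 1)/(w - 3)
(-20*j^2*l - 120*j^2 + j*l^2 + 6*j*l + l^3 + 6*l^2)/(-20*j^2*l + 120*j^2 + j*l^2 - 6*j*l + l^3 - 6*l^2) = (l + 6)/(l - 6)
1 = 1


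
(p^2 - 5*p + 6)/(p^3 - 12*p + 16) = (p - 3)/(p^2 + 2*p - 8)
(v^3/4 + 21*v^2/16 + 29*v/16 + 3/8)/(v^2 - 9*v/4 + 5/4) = (4*v^3 + 21*v^2 + 29*v + 6)/(4*(4*v^2 - 9*v + 5))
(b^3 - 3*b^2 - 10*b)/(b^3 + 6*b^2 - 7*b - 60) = b*(b^2 - 3*b - 10)/(b^3 + 6*b^2 - 7*b - 60)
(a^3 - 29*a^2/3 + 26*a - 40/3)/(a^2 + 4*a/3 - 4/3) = (a^2 - 9*a + 20)/(a + 2)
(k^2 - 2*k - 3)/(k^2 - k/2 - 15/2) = 2*(k + 1)/(2*k + 5)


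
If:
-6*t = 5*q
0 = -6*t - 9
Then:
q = 9/5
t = -3/2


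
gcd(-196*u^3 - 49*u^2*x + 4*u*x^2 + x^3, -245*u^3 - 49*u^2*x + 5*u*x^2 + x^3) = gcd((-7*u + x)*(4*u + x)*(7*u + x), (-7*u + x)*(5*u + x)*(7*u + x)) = -49*u^2 + x^2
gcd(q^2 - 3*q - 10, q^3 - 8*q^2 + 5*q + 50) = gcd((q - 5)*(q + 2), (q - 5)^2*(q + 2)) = q^2 - 3*q - 10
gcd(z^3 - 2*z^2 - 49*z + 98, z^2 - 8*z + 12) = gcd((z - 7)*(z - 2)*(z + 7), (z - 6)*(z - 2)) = z - 2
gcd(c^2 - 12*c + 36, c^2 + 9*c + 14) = 1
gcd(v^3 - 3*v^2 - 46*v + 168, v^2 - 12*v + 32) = v - 4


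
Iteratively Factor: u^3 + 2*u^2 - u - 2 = (u + 2)*(u^2 - 1) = (u - 1)*(u + 2)*(u + 1)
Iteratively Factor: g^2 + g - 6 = (g + 3)*(g - 2)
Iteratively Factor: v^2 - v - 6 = (v - 3)*(v + 2)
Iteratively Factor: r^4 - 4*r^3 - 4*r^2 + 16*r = (r + 2)*(r^3 - 6*r^2 + 8*r) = (r - 4)*(r + 2)*(r^2 - 2*r) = r*(r - 4)*(r + 2)*(r - 2)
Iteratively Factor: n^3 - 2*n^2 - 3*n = (n - 3)*(n^2 + n) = n*(n - 3)*(n + 1)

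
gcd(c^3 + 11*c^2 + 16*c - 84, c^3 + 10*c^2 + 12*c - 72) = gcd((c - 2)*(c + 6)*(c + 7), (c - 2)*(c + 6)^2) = c^2 + 4*c - 12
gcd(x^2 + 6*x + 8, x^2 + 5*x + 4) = x + 4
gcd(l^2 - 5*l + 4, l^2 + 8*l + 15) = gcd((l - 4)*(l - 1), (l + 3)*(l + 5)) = 1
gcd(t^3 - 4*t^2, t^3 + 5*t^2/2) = t^2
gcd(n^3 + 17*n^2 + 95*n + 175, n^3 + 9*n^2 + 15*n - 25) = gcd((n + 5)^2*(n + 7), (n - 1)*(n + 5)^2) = n^2 + 10*n + 25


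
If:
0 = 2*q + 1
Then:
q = -1/2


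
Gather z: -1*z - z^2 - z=-z^2 - 2*z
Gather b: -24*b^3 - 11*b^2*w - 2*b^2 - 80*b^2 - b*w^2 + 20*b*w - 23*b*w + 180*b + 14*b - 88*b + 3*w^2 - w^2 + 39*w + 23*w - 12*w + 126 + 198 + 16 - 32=-24*b^3 + b^2*(-11*w - 82) + b*(-w^2 - 3*w + 106) + 2*w^2 + 50*w + 308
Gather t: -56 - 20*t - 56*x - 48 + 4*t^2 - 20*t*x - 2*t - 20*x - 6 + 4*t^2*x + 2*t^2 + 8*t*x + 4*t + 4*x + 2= t^2*(4*x + 6) + t*(-12*x - 18) - 72*x - 108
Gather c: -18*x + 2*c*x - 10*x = 2*c*x - 28*x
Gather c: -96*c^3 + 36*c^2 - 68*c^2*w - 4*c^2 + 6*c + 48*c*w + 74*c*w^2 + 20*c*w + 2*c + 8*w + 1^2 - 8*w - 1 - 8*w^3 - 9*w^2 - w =-96*c^3 + c^2*(32 - 68*w) + c*(74*w^2 + 68*w + 8) - 8*w^3 - 9*w^2 - w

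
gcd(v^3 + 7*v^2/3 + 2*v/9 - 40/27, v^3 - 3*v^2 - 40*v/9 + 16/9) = v + 4/3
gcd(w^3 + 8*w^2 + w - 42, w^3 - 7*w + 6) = w^2 + w - 6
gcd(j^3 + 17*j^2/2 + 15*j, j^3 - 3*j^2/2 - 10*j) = j^2 + 5*j/2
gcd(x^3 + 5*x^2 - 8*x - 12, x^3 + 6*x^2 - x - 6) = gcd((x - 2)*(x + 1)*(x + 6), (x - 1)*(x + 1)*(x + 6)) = x^2 + 7*x + 6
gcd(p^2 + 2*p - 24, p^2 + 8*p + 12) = p + 6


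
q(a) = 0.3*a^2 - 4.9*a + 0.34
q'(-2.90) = -6.64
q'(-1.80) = -5.98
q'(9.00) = 0.50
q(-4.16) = 25.92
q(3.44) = -12.97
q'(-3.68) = -7.11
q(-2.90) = 17.07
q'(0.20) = -4.78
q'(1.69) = -3.89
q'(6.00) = -1.30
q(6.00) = -18.26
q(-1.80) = 10.13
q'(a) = 0.6*a - 4.9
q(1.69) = -7.08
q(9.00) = -19.46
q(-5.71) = 38.10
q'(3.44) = -2.84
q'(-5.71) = -8.33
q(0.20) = -0.63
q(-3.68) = 22.43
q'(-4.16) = -7.40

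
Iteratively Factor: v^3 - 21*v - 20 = (v - 5)*(v^2 + 5*v + 4) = (v - 5)*(v + 4)*(v + 1)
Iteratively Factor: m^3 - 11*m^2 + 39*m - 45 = (m - 3)*(m^2 - 8*m + 15) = (m - 5)*(m - 3)*(m - 3)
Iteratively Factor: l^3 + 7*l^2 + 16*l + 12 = (l + 2)*(l^2 + 5*l + 6) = (l + 2)*(l + 3)*(l + 2)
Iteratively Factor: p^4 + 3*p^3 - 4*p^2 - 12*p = (p + 3)*(p^3 - 4*p) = p*(p + 3)*(p^2 - 4) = p*(p + 2)*(p + 3)*(p - 2)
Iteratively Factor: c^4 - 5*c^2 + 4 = (c - 1)*(c^3 + c^2 - 4*c - 4) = (c - 1)*(c + 1)*(c^2 - 4) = (c - 1)*(c + 1)*(c + 2)*(c - 2)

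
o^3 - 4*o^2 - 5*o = o*(o - 5)*(o + 1)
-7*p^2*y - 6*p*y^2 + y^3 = y*(-7*p + y)*(p + y)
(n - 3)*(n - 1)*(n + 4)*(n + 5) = n^4 + 5*n^3 - 13*n^2 - 53*n + 60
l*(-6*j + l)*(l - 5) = -6*j*l^2 + 30*j*l + l^3 - 5*l^2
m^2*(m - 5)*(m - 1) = m^4 - 6*m^3 + 5*m^2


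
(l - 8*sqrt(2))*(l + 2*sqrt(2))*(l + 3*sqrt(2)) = l^3 - 3*sqrt(2)*l^2 - 68*l - 96*sqrt(2)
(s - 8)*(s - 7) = s^2 - 15*s + 56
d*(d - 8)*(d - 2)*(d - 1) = d^4 - 11*d^3 + 26*d^2 - 16*d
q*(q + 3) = q^2 + 3*q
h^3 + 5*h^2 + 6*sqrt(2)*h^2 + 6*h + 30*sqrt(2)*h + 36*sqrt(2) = (h + 2)*(h + 3)*(h + 6*sqrt(2))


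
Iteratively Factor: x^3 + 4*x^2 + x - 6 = (x + 3)*(x^2 + x - 2) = (x - 1)*(x + 3)*(x + 2)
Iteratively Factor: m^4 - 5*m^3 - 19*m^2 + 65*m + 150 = (m + 3)*(m^3 - 8*m^2 + 5*m + 50) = (m - 5)*(m + 3)*(m^2 - 3*m - 10) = (m - 5)*(m + 2)*(m + 3)*(m - 5)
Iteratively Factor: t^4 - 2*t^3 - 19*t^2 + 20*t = (t)*(t^3 - 2*t^2 - 19*t + 20) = t*(t - 1)*(t^2 - t - 20) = t*(t - 5)*(t - 1)*(t + 4)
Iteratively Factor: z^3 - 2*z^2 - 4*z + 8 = (z + 2)*(z^2 - 4*z + 4) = (z - 2)*(z + 2)*(z - 2)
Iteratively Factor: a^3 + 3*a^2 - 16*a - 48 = (a + 4)*(a^2 - a - 12) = (a + 3)*(a + 4)*(a - 4)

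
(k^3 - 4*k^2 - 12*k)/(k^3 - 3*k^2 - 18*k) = (k + 2)/(k + 3)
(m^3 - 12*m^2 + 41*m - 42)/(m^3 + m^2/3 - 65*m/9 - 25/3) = 9*(m^2 - 9*m + 14)/(9*m^2 + 30*m + 25)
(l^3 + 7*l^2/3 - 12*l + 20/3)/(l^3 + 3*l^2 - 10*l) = (l - 2/3)/l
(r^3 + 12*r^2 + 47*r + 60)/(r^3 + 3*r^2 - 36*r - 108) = (r^2 + 9*r + 20)/(r^2 - 36)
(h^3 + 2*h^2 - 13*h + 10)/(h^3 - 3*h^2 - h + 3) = (h^2 + 3*h - 10)/(h^2 - 2*h - 3)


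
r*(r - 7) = r^2 - 7*r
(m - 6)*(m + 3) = m^2 - 3*m - 18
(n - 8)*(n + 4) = n^2 - 4*n - 32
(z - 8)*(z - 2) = z^2 - 10*z + 16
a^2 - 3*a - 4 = (a - 4)*(a + 1)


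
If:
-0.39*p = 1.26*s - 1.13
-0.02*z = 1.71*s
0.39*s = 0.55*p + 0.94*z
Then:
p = 2.84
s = 0.02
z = -1.65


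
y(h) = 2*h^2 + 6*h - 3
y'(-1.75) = -1.00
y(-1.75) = -7.38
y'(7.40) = 35.60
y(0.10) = -2.38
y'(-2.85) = -5.40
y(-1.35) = -7.46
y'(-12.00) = -42.00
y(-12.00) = 213.00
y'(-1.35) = 0.60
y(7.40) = 150.92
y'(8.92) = 41.68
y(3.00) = 33.00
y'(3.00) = 18.00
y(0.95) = 4.50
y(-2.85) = -3.86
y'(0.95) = 9.80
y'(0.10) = 6.40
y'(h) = 4*h + 6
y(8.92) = 209.65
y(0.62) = 1.49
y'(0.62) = 8.48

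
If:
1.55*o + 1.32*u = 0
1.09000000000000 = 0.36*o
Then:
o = 3.03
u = -3.56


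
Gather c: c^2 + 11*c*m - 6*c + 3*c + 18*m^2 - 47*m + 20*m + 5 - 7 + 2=c^2 + c*(11*m - 3) + 18*m^2 - 27*m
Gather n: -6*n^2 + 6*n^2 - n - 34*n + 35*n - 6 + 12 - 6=0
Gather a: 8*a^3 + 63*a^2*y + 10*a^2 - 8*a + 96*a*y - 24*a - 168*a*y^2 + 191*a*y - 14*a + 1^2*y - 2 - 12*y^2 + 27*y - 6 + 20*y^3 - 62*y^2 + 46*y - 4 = 8*a^3 + a^2*(63*y + 10) + a*(-168*y^2 + 287*y - 46) + 20*y^3 - 74*y^2 + 74*y - 12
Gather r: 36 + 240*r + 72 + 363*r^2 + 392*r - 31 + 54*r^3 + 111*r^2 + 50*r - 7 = 54*r^3 + 474*r^2 + 682*r + 70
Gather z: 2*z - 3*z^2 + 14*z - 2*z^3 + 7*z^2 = -2*z^3 + 4*z^2 + 16*z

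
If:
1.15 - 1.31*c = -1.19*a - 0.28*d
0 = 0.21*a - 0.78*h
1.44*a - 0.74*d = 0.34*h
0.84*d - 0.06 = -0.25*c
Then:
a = -0.09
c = 0.77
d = -0.16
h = -0.02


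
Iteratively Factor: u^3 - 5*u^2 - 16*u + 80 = (u - 5)*(u^2 - 16) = (u - 5)*(u - 4)*(u + 4)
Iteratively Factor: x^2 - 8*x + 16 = (x - 4)*(x - 4)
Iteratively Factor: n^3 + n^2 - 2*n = (n)*(n^2 + n - 2) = n*(n - 1)*(n + 2)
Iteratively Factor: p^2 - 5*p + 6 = (p - 3)*(p - 2)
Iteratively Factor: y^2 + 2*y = (y)*(y + 2)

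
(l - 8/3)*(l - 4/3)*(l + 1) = l^3 - 3*l^2 - 4*l/9 + 32/9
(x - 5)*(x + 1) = x^2 - 4*x - 5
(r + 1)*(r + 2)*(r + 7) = r^3 + 10*r^2 + 23*r + 14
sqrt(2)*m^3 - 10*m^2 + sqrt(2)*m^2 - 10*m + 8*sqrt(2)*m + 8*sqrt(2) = (m - 4*sqrt(2))*(m - sqrt(2))*(sqrt(2)*m + sqrt(2))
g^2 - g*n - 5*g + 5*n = (g - 5)*(g - n)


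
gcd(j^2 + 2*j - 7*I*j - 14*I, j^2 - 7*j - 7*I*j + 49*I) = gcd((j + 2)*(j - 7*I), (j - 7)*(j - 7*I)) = j - 7*I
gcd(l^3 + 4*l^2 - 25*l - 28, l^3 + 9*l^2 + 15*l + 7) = l^2 + 8*l + 7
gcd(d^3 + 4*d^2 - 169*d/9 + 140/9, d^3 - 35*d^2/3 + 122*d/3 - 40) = d - 5/3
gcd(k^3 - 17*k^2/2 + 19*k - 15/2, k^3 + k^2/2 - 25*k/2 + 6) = k^2 - 7*k/2 + 3/2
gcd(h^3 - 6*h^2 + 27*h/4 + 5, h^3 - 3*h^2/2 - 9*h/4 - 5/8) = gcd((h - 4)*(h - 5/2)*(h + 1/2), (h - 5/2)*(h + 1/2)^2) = h^2 - 2*h - 5/4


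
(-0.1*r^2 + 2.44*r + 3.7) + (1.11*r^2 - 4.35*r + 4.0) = 1.01*r^2 - 1.91*r + 7.7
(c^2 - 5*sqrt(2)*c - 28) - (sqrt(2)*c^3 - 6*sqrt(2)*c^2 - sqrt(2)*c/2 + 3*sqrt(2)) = -sqrt(2)*c^3 + c^2 + 6*sqrt(2)*c^2 - 9*sqrt(2)*c/2 - 28 - 3*sqrt(2)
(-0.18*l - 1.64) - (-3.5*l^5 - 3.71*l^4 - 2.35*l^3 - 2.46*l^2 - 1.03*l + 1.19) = 3.5*l^5 + 3.71*l^4 + 2.35*l^3 + 2.46*l^2 + 0.85*l - 2.83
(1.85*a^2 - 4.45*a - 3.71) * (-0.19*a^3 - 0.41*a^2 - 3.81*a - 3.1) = -0.3515*a^5 + 0.0870000000000001*a^4 - 4.5191*a^3 + 12.7406*a^2 + 27.9301*a + 11.501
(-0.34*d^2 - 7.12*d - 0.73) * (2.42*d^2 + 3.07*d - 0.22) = -0.8228*d^4 - 18.2742*d^3 - 23.5502*d^2 - 0.6747*d + 0.1606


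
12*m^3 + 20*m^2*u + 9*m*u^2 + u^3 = (m + u)*(2*m + u)*(6*m + u)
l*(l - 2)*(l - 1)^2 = l^4 - 4*l^3 + 5*l^2 - 2*l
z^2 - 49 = (z - 7)*(z + 7)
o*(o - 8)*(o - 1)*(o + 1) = o^4 - 8*o^3 - o^2 + 8*o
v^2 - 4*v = v*(v - 4)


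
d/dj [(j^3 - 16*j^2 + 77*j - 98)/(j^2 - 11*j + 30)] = (j^4 - 22*j^3 + 189*j^2 - 764*j + 1232)/(j^4 - 22*j^3 + 181*j^2 - 660*j + 900)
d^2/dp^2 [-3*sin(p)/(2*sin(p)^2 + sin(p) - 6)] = 6*(2*sin(p)^5 - sin(p)^4 + 32*sin(p)^3 + 3*sin(p)^2 - 18*sin(p) - 6)/((sin(p) + 2)^3*(2*sin(p) - 3)^3)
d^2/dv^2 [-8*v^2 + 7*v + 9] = -16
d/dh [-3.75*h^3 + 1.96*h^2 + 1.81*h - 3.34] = -11.25*h^2 + 3.92*h + 1.81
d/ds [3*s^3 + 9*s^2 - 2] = 9*s*(s + 2)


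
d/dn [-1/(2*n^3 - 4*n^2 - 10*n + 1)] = 2*(3*n^2 - 4*n - 5)/(2*n^3 - 4*n^2 - 10*n + 1)^2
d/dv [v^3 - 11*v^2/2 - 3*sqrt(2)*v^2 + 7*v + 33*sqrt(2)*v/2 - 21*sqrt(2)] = 3*v^2 - 11*v - 6*sqrt(2)*v + 7 + 33*sqrt(2)/2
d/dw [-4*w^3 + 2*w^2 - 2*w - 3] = -12*w^2 + 4*w - 2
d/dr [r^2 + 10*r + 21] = 2*r + 10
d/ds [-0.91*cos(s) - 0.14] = 0.91*sin(s)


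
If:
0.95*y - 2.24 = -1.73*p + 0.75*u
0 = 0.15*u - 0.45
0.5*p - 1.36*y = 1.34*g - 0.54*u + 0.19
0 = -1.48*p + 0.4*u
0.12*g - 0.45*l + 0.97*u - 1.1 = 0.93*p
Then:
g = -1.93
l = 1.83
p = 0.81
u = 3.00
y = 3.25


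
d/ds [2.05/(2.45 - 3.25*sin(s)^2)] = 0.630769230769231*sin(2*s)/(0.5*cos(2*s) + 0.253846153846154)^2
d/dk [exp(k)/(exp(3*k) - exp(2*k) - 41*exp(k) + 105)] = ((-3*exp(2*k) + 2*exp(k) + 41)*exp(k) + exp(3*k) - exp(2*k) - 41*exp(k) + 105)*exp(k)/(exp(3*k) - exp(2*k) - 41*exp(k) + 105)^2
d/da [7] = 0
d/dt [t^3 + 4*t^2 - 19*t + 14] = 3*t^2 + 8*t - 19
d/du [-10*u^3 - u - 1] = -30*u^2 - 1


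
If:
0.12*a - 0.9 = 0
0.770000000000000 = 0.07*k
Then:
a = 7.50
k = 11.00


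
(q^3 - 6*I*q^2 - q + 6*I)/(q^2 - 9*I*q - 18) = (q^2 - 1)/(q - 3*I)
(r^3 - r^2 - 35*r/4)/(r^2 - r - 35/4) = r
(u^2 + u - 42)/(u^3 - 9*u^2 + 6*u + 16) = (u^2 + u - 42)/(u^3 - 9*u^2 + 6*u + 16)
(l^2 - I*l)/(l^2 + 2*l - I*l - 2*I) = l/(l + 2)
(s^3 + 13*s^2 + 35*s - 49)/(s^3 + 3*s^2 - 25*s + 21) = (s + 7)/(s - 3)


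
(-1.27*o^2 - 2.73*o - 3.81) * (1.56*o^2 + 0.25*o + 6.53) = -1.9812*o^4 - 4.5763*o^3 - 14.9192*o^2 - 18.7794*o - 24.8793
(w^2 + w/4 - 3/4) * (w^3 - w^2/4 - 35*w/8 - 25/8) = w^5 - 83*w^3/16 - 129*w^2/32 + 5*w/2 + 75/32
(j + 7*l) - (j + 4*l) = 3*l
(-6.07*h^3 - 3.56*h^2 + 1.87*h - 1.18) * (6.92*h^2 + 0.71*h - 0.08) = -42.0044*h^5 - 28.9449*h^4 + 10.8984*h^3 - 6.5531*h^2 - 0.9874*h + 0.0944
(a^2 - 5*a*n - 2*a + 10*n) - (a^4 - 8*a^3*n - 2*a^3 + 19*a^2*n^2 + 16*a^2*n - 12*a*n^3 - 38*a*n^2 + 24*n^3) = -a^4 + 8*a^3*n + 2*a^3 - 19*a^2*n^2 - 16*a^2*n + a^2 + 12*a*n^3 + 38*a*n^2 - 5*a*n - 2*a - 24*n^3 + 10*n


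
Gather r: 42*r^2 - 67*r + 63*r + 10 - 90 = 42*r^2 - 4*r - 80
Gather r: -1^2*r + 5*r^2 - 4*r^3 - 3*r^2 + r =-4*r^3 + 2*r^2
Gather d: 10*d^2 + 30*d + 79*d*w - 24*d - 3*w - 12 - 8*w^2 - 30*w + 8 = 10*d^2 + d*(79*w + 6) - 8*w^2 - 33*w - 4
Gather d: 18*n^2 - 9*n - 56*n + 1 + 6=18*n^2 - 65*n + 7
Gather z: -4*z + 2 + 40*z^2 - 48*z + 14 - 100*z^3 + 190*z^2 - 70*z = -100*z^3 + 230*z^2 - 122*z + 16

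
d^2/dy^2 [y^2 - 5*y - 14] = 2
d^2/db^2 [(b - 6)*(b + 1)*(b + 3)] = 6*b - 4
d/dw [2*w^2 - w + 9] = 4*w - 1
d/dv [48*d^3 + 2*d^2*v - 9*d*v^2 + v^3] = 2*d^2 - 18*d*v + 3*v^2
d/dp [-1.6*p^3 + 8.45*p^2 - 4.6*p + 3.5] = -4.8*p^2 + 16.9*p - 4.6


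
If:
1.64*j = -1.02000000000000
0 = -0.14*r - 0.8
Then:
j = -0.62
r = -5.71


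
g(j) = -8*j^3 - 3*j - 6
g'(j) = -24*j^2 - 3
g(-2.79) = 176.11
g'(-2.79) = -189.82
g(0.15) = -6.48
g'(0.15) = -3.54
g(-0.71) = -1.01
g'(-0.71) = -15.10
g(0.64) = -10.02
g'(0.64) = -12.83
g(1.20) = -23.42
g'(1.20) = -37.56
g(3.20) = -277.74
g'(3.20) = -248.76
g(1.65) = -46.89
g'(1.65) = -68.34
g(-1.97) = 61.07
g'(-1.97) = -96.14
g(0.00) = -6.00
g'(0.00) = -3.00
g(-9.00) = 5853.00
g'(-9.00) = -1947.00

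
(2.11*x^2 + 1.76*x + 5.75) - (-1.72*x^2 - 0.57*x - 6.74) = 3.83*x^2 + 2.33*x + 12.49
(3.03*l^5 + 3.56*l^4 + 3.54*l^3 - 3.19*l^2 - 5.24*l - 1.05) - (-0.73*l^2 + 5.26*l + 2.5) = 3.03*l^5 + 3.56*l^4 + 3.54*l^3 - 2.46*l^2 - 10.5*l - 3.55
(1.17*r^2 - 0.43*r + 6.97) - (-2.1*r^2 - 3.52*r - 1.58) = 3.27*r^2 + 3.09*r + 8.55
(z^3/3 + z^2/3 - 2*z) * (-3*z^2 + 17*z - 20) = -z^5 + 14*z^4/3 + 5*z^3 - 122*z^2/3 + 40*z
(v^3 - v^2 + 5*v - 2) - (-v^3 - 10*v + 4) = 2*v^3 - v^2 + 15*v - 6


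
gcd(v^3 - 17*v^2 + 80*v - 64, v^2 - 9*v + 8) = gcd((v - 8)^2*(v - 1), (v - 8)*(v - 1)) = v^2 - 9*v + 8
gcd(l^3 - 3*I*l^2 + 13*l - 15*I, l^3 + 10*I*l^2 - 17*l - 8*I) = 1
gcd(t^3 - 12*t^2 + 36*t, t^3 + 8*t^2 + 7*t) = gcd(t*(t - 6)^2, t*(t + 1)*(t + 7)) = t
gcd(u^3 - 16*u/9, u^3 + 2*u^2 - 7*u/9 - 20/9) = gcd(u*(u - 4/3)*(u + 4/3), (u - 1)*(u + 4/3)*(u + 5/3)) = u + 4/3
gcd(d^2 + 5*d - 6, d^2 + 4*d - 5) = d - 1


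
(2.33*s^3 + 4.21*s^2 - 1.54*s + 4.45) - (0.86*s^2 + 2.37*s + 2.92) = 2.33*s^3 + 3.35*s^2 - 3.91*s + 1.53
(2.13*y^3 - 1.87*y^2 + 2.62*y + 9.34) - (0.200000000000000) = 2.13*y^3 - 1.87*y^2 + 2.62*y + 9.14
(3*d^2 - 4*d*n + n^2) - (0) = 3*d^2 - 4*d*n + n^2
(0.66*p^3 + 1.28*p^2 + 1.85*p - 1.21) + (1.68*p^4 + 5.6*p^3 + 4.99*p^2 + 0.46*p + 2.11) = 1.68*p^4 + 6.26*p^3 + 6.27*p^2 + 2.31*p + 0.9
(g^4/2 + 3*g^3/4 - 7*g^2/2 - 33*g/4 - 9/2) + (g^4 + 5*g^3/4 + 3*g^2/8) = 3*g^4/2 + 2*g^3 - 25*g^2/8 - 33*g/4 - 9/2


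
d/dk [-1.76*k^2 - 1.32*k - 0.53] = -3.52*k - 1.32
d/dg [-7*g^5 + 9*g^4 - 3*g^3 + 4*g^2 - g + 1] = -35*g^4 + 36*g^3 - 9*g^2 + 8*g - 1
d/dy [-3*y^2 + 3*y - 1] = 3 - 6*y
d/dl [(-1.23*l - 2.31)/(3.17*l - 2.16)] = (31.635015*l - 21.55572)/(3.17*l - 2.16)^3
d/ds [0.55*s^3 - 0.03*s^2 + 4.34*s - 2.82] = 1.65*s^2 - 0.06*s + 4.34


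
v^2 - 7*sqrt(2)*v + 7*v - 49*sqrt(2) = (v + 7)*(v - 7*sqrt(2))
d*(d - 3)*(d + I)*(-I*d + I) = -I*d^4 + d^3 + 4*I*d^3 - 4*d^2 - 3*I*d^2 + 3*d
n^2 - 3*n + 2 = (n - 2)*(n - 1)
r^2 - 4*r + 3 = (r - 3)*(r - 1)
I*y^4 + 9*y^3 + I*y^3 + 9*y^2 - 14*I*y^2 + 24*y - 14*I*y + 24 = (y - 6*I)*(y - 4*I)*(y + I)*(I*y + I)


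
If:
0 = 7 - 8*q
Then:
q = 7/8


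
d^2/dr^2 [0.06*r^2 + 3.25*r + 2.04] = 0.120000000000000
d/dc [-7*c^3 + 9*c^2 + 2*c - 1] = -21*c^2 + 18*c + 2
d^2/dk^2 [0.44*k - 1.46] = 0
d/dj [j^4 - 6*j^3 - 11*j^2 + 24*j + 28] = 4*j^3 - 18*j^2 - 22*j + 24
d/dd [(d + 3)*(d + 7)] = 2*d + 10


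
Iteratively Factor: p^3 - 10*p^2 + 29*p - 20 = (p - 1)*(p^2 - 9*p + 20) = (p - 5)*(p - 1)*(p - 4)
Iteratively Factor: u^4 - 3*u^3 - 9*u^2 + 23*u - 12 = (u - 1)*(u^3 - 2*u^2 - 11*u + 12) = (u - 1)*(u + 3)*(u^2 - 5*u + 4) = (u - 1)^2*(u + 3)*(u - 4)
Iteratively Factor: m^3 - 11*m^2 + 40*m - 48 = (m - 4)*(m^2 - 7*m + 12) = (m - 4)*(m - 3)*(m - 4)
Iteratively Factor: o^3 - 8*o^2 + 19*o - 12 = (o - 3)*(o^2 - 5*o + 4) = (o - 4)*(o - 3)*(o - 1)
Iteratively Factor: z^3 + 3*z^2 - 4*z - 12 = (z + 2)*(z^2 + z - 6) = (z - 2)*(z + 2)*(z + 3)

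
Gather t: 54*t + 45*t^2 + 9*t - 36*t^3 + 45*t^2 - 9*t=-36*t^3 + 90*t^2 + 54*t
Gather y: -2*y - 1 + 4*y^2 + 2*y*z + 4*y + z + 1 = 4*y^2 + y*(2*z + 2) + z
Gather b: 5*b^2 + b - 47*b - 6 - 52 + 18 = 5*b^2 - 46*b - 40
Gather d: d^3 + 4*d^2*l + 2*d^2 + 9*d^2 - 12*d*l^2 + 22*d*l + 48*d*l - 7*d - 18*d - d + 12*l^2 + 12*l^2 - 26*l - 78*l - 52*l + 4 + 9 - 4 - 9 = d^3 + d^2*(4*l + 11) + d*(-12*l^2 + 70*l - 26) + 24*l^2 - 156*l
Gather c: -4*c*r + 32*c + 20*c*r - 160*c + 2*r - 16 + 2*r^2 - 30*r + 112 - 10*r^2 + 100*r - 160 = c*(16*r - 128) - 8*r^2 + 72*r - 64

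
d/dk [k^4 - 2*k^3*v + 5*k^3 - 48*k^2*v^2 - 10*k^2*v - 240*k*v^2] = 4*k^3 - 6*k^2*v + 15*k^2 - 96*k*v^2 - 20*k*v - 240*v^2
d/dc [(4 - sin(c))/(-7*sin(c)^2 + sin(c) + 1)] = (-7*sin(c)^2 + 56*sin(c) - 5)*cos(c)/(-7*sin(c)^2 + sin(c) + 1)^2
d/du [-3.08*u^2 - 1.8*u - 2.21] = -6.16*u - 1.8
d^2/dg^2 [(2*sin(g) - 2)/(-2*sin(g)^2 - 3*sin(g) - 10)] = 2*(4*sin(g)^5 - 22*sin(g)^4 - 146*sin(g)^3 + 65*sin(g)^2 + 286*sin(g) + 38)/(3*sin(g) - cos(2*g) + 11)^3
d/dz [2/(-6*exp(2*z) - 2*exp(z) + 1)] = (24*exp(z) + 4)*exp(z)/(6*exp(2*z) + 2*exp(z) - 1)^2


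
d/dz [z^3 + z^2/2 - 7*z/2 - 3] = 3*z^2 + z - 7/2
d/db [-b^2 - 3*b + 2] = -2*b - 3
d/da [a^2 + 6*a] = 2*a + 6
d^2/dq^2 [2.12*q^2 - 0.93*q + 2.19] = 4.24000000000000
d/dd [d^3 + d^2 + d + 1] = 3*d^2 + 2*d + 1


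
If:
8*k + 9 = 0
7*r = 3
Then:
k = -9/8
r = 3/7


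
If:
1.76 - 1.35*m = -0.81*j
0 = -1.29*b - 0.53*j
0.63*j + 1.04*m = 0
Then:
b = 0.44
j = -1.08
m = 0.65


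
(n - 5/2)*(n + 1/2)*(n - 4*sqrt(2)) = n^3 - 4*sqrt(2)*n^2 - 2*n^2 - 5*n/4 + 8*sqrt(2)*n + 5*sqrt(2)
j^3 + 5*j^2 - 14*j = j*(j - 2)*(j + 7)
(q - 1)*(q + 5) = q^2 + 4*q - 5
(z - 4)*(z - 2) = z^2 - 6*z + 8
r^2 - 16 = (r - 4)*(r + 4)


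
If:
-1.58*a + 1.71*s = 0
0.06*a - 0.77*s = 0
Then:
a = 0.00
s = 0.00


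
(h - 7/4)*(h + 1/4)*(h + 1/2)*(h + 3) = h^4 + 2*h^3 - 67*h^2/16 - 121*h/32 - 21/32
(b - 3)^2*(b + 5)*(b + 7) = b^4 + 6*b^3 - 28*b^2 - 102*b + 315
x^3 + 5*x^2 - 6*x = x*(x - 1)*(x + 6)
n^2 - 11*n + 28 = (n - 7)*(n - 4)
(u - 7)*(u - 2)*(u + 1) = u^3 - 8*u^2 + 5*u + 14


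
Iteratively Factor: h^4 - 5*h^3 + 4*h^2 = (h)*(h^3 - 5*h^2 + 4*h) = h*(h - 1)*(h^2 - 4*h) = h*(h - 4)*(h - 1)*(h)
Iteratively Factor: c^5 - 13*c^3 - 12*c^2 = (c + 3)*(c^4 - 3*c^3 - 4*c^2) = (c - 4)*(c + 3)*(c^3 + c^2) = (c - 4)*(c + 1)*(c + 3)*(c^2) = c*(c - 4)*(c + 1)*(c + 3)*(c)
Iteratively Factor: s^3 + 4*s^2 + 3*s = (s + 1)*(s^2 + 3*s) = (s + 1)*(s + 3)*(s)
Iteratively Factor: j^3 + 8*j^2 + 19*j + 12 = (j + 4)*(j^2 + 4*j + 3) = (j + 1)*(j + 4)*(j + 3)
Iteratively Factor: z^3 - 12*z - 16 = (z + 2)*(z^2 - 2*z - 8) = (z + 2)^2*(z - 4)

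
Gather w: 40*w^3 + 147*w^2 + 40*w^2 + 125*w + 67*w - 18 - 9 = 40*w^3 + 187*w^2 + 192*w - 27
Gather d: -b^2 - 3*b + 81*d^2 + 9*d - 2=-b^2 - 3*b + 81*d^2 + 9*d - 2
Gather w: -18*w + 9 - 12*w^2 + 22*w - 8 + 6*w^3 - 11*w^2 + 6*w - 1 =6*w^3 - 23*w^2 + 10*w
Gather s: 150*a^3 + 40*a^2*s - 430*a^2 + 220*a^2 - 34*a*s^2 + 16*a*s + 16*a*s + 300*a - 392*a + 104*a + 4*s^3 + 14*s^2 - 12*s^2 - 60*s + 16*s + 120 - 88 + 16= 150*a^3 - 210*a^2 + 12*a + 4*s^3 + s^2*(2 - 34*a) + s*(40*a^2 + 32*a - 44) + 48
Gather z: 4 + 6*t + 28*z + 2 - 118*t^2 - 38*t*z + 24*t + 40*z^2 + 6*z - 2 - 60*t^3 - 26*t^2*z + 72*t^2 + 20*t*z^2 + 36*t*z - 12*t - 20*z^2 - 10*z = -60*t^3 - 46*t^2 + 18*t + z^2*(20*t + 20) + z*(-26*t^2 - 2*t + 24) + 4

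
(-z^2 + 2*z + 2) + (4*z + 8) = -z^2 + 6*z + 10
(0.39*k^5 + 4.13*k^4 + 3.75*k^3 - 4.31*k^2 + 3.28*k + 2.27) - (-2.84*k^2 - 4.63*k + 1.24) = 0.39*k^5 + 4.13*k^4 + 3.75*k^3 - 1.47*k^2 + 7.91*k + 1.03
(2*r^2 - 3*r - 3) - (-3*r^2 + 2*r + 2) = 5*r^2 - 5*r - 5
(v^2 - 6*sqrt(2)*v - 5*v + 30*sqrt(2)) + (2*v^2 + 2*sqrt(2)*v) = 3*v^2 - 4*sqrt(2)*v - 5*v + 30*sqrt(2)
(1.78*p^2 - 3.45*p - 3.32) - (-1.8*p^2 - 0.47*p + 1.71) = 3.58*p^2 - 2.98*p - 5.03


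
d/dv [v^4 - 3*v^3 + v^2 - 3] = v*(4*v^2 - 9*v + 2)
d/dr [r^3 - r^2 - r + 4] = 3*r^2 - 2*r - 1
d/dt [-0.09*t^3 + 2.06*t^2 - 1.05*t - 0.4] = -0.27*t^2 + 4.12*t - 1.05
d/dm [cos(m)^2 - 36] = -sin(2*m)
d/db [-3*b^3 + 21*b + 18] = 21 - 9*b^2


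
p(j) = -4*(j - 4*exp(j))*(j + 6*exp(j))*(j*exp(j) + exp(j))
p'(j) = -4*(1 - 4*exp(j))*(j + 6*exp(j))*(j*exp(j) + exp(j)) - 4*(j - 4*exp(j))*(j + 6*exp(j))*(j*exp(j) + 2*exp(j)) - 4*(j - 4*exp(j))*(j*exp(j) + exp(j))*(6*exp(j) + 1) = 4*(-j^3 - 4*j^2*exp(j) - 4*j^2 + 72*j*exp(2*j) - 8*j*exp(j) - 2*j + 96*exp(2*j) - 2*exp(j))*exp(j)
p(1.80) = 57818.87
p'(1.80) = 194957.20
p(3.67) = 26891424.96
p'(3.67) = 86600667.48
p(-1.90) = 1.35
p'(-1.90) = -2.92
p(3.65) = 25213756.76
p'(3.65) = 81223355.38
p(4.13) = 117708102.91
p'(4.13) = 376598964.55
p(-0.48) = 12.30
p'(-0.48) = 60.00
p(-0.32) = 25.71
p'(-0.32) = 112.83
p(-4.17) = 3.38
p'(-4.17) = 0.66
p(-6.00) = 1.78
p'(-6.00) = 0.83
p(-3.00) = 3.44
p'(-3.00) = -0.80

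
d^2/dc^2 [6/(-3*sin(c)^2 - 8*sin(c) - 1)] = 12*(18*sin(c)^4 + 36*sin(c)^3 - sin(c)^2 - 76*sin(c) - 61)/(3*sin(c)^2 + 8*sin(c) + 1)^3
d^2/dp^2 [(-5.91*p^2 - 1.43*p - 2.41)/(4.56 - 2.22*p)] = (298.487592 - 1.4210854715202e-14*p^2)/(10.941048*p^3 - 67.420512*p^2 + 138.485376*p - 94.818816)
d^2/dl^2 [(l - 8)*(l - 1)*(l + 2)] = 6*l - 14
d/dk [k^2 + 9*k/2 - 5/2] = 2*k + 9/2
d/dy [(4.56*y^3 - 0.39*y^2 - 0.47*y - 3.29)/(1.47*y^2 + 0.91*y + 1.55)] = (6.7032*y^4 + 8.2992*y^3 + 21.54*y^2 + 8.4636*y + 2.2654)/(2.1609*y^4 + 2.6754*y^3 + 5.3851*y^2 + 2.821*y + 2.4025)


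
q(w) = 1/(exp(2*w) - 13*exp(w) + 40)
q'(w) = (-2*exp(2*w) + 13*exp(w))/(exp(2*w) - 13*exp(w) + 40)^2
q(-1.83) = 0.03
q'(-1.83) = 0.00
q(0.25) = 0.04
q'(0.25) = 0.02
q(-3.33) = 0.03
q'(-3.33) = 0.00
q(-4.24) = 0.03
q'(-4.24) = 0.00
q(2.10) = 1.90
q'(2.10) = -98.31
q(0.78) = 0.06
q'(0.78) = 0.07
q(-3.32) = 0.03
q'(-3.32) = 0.00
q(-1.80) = 0.03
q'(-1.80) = 0.00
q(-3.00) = 0.03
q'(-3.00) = 0.00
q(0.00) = 0.04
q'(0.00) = 0.01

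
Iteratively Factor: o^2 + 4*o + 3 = (o + 1)*(o + 3)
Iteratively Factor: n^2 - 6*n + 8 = (n - 4)*(n - 2)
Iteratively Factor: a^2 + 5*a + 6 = (a + 2)*(a + 3)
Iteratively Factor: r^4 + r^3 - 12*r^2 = (r)*(r^3 + r^2 - 12*r) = r^2*(r^2 + r - 12) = r^2*(r - 3)*(r + 4)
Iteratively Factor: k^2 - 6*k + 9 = (k - 3)*(k - 3)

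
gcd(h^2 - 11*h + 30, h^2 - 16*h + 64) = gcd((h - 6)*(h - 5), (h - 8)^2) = 1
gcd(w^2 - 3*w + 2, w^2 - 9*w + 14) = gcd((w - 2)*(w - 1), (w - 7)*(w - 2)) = w - 2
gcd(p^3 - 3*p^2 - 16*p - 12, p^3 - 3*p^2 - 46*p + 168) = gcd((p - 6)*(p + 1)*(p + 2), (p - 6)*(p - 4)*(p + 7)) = p - 6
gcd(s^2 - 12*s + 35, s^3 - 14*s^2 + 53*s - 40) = s - 5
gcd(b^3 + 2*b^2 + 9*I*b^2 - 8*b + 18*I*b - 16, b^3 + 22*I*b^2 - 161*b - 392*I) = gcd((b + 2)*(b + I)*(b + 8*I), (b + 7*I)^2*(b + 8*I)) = b + 8*I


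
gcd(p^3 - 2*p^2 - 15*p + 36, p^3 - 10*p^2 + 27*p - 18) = p - 3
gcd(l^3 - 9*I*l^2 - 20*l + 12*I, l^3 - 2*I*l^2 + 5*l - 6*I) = l - I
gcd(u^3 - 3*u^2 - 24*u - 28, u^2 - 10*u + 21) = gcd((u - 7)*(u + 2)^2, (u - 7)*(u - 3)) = u - 7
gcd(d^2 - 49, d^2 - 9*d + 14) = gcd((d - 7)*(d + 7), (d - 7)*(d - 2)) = d - 7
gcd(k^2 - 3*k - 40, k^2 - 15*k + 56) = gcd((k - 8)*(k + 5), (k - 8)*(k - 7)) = k - 8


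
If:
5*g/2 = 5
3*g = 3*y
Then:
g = 2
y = 2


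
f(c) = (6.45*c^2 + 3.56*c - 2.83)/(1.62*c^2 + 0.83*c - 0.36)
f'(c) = (-3.24*c - 0.83)*(6.45*c^2 + 3.56*c - 2.83)/(1.62*c^2 + 0.83*c - 0.36)^2 + (12.9*c + 3.56)/(1.62*c^2 + 0.83*c - 0.36) = (-0.413700000000002*c^2 + 4.5252*c + 1.0673)/(2.6244*c^4 + 2.6892*c^3 - 0.4775*c^2 - 0.5976*c + 0.1296)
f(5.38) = 3.98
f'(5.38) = 0.01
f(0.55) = 1.84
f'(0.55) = 9.97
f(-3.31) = 3.83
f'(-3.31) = -0.09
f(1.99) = 3.87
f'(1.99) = 0.14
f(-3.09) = 3.81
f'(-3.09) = -0.11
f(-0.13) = 7.23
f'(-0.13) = 2.43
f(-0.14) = 7.20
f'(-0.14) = 2.15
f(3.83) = 3.97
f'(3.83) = 0.02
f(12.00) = 3.99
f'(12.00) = -0.00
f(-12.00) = 3.96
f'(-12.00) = -0.00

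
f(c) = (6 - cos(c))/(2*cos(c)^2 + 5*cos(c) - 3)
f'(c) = (6 - cos(c))*(4*sin(c)*cos(c) + 5*sin(c))/(2*cos(c)^2 + 5*cos(c) - 3)^2 + sin(c)/(2*cos(c)^2 + 5*cos(c) - 3) = (24*cos(c) - cos(2*c) + 26)*sin(c)/(5*cos(c) + cos(2*c) - 2)^2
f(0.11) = 1.27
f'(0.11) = 0.34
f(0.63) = 2.21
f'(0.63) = 4.83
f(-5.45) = 4.20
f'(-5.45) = 19.47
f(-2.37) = -1.21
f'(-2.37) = -0.20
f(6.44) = 1.29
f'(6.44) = 0.50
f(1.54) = -2.10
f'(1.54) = 3.43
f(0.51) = 1.78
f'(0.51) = 2.72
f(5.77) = 1.78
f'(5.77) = -2.76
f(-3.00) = -1.17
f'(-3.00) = -0.00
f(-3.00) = -1.17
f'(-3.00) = -0.00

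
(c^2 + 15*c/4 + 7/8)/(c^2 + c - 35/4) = (4*c + 1)/(2*(2*c - 5))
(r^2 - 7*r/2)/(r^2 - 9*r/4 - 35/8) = 4*r/(4*r + 5)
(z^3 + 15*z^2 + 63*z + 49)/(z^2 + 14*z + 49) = z + 1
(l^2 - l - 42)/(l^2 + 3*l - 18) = (l - 7)/(l - 3)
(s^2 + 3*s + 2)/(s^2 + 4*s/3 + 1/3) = 3*(s + 2)/(3*s + 1)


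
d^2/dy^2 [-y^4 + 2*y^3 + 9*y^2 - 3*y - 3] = -12*y^2 + 12*y + 18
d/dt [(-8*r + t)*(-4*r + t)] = -12*r + 2*t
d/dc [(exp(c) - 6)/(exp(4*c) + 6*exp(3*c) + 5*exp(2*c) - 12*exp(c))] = (-3*exp(4*c) + 12*exp(3*c) + 103*exp(2*c) + 60*exp(c) - 72)*exp(-c)/(exp(6*c) + 12*exp(5*c) + 46*exp(4*c) + 36*exp(3*c) - 119*exp(2*c) - 120*exp(c) + 144)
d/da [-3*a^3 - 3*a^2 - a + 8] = -9*a^2 - 6*a - 1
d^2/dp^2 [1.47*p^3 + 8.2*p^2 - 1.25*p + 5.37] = 8.82*p + 16.4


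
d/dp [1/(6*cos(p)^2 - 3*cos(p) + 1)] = 3*(4*cos(p) - 1)*sin(p)/(6*cos(p)^2 - 3*cos(p) + 1)^2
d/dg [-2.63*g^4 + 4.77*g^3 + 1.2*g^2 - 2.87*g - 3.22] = -10.52*g^3 + 14.31*g^2 + 2.4*g - 2.87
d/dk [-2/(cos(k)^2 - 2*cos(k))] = 4*(sin(k)/cos(k)^2 - tan(k))/(cos(k) - 2)^2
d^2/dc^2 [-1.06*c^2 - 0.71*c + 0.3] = -2.12000000000000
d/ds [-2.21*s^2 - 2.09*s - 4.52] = -4.42*s - 2.09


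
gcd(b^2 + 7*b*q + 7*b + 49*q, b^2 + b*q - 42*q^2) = b + 7*q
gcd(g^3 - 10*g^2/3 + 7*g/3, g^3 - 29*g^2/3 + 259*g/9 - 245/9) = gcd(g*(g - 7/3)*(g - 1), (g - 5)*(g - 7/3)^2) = g - 7/3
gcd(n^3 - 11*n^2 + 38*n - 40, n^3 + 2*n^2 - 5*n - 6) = n - 2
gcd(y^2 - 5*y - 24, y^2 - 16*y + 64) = y - 8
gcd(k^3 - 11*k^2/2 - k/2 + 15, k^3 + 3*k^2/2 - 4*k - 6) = k^2 - k/2 - 3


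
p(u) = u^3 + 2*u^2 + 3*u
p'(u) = 3*u^2 + 4*u + 3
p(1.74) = 16.54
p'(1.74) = 19.04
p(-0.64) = -1.36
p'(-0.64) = 1.67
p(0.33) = 1.24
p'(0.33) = 4.65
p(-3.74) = -35.56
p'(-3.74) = 30.00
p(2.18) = 26.41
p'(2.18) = 25.98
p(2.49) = 35.31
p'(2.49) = 31.56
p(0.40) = 1.58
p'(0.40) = 5.08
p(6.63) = 399.24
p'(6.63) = 161.39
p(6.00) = 306.00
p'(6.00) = 135.00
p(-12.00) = -1476.00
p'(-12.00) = 387.00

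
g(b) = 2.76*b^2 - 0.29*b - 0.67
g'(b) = 5.52*b - 0.29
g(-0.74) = 1.06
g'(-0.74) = -4.37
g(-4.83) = 65.12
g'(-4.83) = -26.95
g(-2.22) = 13.58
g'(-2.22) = -12.54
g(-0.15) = -0.56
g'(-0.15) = -1.12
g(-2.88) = 23.06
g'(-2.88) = -16.19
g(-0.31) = -0.31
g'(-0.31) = -2.00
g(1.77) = 7.46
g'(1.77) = 9.48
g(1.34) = 3.90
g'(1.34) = 7.11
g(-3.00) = 25.04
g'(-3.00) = -16.85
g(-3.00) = 25.04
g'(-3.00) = -16.85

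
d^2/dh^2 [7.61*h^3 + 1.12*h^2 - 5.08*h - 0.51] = 45.66*h + 2.24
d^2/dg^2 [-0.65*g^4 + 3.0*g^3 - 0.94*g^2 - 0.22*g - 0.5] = -7.8*g^2 + 18.0*g - 1.88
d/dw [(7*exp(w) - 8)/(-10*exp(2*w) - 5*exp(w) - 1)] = (70*exp(2*w) - 160*exp(w) - 47)*exp(w)/(100*exp(4*w) + 100*exp(3*w) + 45*exp(2*w) + 10*exp(w) + 1)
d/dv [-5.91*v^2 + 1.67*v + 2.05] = 1.67 - 11.82*v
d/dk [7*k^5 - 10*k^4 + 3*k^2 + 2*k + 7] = 35*k^4 - 40*k^3 + 6*k + 2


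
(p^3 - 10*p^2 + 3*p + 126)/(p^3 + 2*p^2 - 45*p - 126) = (p - 6)/(p + 6)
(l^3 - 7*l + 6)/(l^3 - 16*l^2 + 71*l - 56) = (l^2 + l - 6)/(l^2 - 15*l + 56)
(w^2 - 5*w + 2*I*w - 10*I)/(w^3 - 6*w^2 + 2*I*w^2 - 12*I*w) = (w - 5)/(w*(w - 6))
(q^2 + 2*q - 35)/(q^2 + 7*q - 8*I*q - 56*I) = (q - 5)/(q - 8*I)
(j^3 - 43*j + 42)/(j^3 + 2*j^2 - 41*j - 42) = (j - 1)/(j + 1)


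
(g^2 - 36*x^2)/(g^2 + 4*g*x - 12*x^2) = (-g + 6*x)/(-g + 2*x)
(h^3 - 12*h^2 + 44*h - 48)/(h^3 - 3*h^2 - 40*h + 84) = (h^2 - 10*h + 24)/(h^2 - h - 42)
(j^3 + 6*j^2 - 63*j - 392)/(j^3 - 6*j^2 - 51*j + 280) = (j + 7)/(j - 5)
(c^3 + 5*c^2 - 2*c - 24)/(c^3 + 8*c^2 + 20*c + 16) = (c^2 + c - 6)/(c^2 + 4*c + 4)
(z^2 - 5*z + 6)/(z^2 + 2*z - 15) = (z - 2)/(z + 5)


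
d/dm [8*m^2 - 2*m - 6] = 16*m - 2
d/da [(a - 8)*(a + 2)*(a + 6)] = 3*a^2 - 52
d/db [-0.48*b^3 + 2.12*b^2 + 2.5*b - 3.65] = -1.44*b^2 + 4.24*b + 2.5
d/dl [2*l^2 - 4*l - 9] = 4*l - 4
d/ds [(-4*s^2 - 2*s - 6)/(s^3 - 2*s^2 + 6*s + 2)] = 2*(2*s^4 + 2*s^3 - 5*s^2 - 20*s + 16)/(s^6 - 4*s^5 + 16*s^4 - 20*s^3 + 28*s^2 + 24*s + 4)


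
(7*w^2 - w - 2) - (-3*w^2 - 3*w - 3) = 10*w^2 + 2*w + 1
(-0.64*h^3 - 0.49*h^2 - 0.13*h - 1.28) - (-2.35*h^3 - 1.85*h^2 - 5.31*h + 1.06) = 1.71*h^3 + 1.36*h^2 + 5.18*h - 2.34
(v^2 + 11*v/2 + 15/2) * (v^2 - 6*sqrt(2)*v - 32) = v^4 - 6*sqrt(2)*v^3 + 11*v^3/2 - 33*sqrt(2)*v^2 - 49*v^2/2 - 176*v - 45*sqrt(2)*v - 240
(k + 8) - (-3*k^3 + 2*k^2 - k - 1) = 3*k^3 - 2*k^2 + 2*k + 9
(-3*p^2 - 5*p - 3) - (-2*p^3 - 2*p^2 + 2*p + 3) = 2*p^3 - p^2 - 7*p - 6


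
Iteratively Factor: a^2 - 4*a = (a - 4)*(a)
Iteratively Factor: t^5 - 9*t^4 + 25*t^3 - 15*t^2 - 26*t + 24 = (t - 3)*(t^4 - 6*t^3 + 7*t^2 + 6*t - 8) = (t - 3)*(t - 2)*(t^3 - 4*t^2 - t + 4) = (t - 3)*(t - 2)*(t - 1)*(t^2 - 3*t - 4) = (t - 4)*(t - 3)*(t - 2)*(t - 1)*(t + 1)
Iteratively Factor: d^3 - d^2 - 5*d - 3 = (d + 1)*(d^2 - 2*d - 3) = (d + 1)^2*(d - 3)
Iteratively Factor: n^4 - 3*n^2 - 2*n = (n)*(n^3 - 3*n - 2) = n*(n + 1)*(n^2 - n - 2) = n*(n - 2)*(n + 1)*(n + 1)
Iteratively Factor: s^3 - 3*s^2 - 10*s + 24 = (s - 4)*(s^2 + s - 6) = (s - 4)*(s + 3)*(s - 2)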